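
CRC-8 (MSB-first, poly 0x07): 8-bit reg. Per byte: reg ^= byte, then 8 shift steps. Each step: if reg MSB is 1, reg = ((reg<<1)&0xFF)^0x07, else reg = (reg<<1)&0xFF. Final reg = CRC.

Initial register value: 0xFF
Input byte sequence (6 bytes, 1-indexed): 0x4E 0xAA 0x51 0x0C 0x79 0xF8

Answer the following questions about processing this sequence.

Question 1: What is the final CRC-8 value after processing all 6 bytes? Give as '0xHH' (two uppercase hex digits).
After byte 1 (0x4E): reg=0x1E
After byte 2 (0xAA): reg=0x05
After byte 3 (0x51): reg=0xAB
After byte 4 (0x0C): reg=0x7C
After byte 5 (0x79): reg=0x1B
After byte 6 (0xF8): reg=0xA7

Answer: 0xA7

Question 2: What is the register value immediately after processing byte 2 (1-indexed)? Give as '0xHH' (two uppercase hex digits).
Answer: 0x05

Derivation:
After byte 1 (0x4E): reg=0x1E
After byte 2 (0xAA): reg=0x05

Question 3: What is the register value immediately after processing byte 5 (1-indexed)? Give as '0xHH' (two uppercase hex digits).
Answer: 0x1B

Derivation:
After byte 1 (0x4E): reg=0x1E
After byte 2 (0xAA): reg=0x05
After byte 3 (0x51): reg=0xAB
After byte 4 (0x0C): reg=0x7C
After byte 5 (0x79): reg=0x1B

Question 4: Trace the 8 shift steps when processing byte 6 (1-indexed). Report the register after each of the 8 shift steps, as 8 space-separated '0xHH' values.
Answer: 0xC1 0x85 0x0D 0x1A 0x34 0x68 0xD0 0xA7

Derivation:
After byte 1 (0x4E): reg=0x1E
After byte 2 (0xAA): reg=0x05
After byte 3 (0x51): reg=0xAB
After byte 4 (0x0C): reg=0x7C
After byte 5 (0x79): reg=0x1B
Register before byte 6: 0x1B
After XOR with byte 0xF8: 0xE3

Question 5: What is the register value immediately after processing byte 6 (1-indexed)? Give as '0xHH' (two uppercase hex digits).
Answer: 0xA7

Derivation:
After byte 1 (0x4E): reg=0x1E
After byte 2 (0xAA): reg=0x05
After byte 3 (0x51): reg=0xAB
After byte 4 (0x0C): reg=0x7C
After byte 5 (0x79): reg=0x1B
After byte 6 (0xF8): reg=0xA7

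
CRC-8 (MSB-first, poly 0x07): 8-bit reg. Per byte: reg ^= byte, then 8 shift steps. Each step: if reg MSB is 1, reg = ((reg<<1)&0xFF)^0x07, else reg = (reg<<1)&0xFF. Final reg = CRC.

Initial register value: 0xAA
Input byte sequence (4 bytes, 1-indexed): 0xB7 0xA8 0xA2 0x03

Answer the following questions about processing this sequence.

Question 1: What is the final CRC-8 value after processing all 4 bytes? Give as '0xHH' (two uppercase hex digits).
Answer: 0xBB

Derivation:
After byte 1 (0xB7): reg=0x53
After byte 2 (0xA8): reg=0xEF
After byte 3 (0xA2): reg=0xE4
After byte 4 (0x03): reg=0xBB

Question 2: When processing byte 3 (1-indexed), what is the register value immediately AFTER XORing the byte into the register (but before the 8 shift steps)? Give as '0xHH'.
Answer: 0x4D

Derivation:
Register before byte 3: 0xEF
Byte 3: 0xA2
0xEF XOR 0xA2 = 0x4D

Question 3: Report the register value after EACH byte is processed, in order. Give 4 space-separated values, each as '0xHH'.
0x53 0xEF 0xE4 0xBB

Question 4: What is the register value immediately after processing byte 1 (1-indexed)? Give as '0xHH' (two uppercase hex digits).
After byte 1 (0xB7): reg=0x53

Answer: 0x53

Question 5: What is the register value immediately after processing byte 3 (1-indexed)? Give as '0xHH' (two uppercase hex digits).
Answer: 0xE4

Derivation:
After byte 1 (0xB7): reg=0x53
After byte 2 (0xA8): reg=0xEF
After byte 3 (0xA2): reg=0xE4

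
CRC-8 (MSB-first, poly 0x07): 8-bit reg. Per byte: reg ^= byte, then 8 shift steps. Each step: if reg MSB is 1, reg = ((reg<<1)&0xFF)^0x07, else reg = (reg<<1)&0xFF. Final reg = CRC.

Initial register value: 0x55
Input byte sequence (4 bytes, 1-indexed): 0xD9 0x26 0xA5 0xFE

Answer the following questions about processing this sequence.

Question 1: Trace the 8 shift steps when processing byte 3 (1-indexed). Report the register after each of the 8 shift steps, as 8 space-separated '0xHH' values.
Answer: 0x3A 0x74 0xE8 0xD7 0xA9 0x55 0xAA 0x53

Derivation:
After byte 1 (0xD9): reg=0xAD
After byte 2 (0x26): reg=0xB8
Register before byte 3: 0xB8
After XOR with byte 0xA5: 0x1D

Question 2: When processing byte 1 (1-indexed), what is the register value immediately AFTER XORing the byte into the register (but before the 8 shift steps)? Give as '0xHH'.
Answer: 0x8C

Derivation:
Register before byte 1: 0x55
Byte 1: 0xD9
0x55 XOR 0xD9 = 0x8C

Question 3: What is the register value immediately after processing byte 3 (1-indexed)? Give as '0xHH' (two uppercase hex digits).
Answer: 0x53

Derivation:
After byte 1 (0xD9): reg=0xAD
After byte 2 (0x26): reg=0xB8
After byte 3 (0xA5): reg=0x53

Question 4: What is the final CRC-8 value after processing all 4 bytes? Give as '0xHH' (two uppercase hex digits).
After byte 1 (0xD9): reg=0xAD
After byte 2 (0x26): reg=0xB8
After byte 3 (0xA5): reg=0x53
After byte 4 (0xFE): reg=0x4A

Answer: 0x4A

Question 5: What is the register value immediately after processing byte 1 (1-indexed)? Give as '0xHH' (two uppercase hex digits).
Answer: 0xAD

Derivation:
After byte 1 (0xD9): reg=0xAD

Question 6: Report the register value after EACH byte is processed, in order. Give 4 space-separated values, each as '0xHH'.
0xAD 0xB8 0x53 0x4A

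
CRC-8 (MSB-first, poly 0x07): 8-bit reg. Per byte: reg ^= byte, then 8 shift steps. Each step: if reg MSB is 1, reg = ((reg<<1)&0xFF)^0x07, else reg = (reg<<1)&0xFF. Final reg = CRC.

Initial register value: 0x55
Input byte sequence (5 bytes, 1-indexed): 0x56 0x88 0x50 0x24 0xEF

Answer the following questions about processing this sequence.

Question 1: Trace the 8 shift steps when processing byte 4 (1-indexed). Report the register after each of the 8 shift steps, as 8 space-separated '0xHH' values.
Answer: 0x60 0xC0 0x87 0x09 0x12 0x24 0x48 0x90

Derivation:
After byte 1 (0x56): reg=0x09
After byte 2 (0x88): reg=0x8E
After byte 3 (0x50): reg=0x14
Register before byte 4: 0x14
After XOR with byte 0x24: 0x30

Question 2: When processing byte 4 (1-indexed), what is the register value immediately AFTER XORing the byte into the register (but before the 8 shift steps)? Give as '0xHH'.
Register before byte 4: 0x14
Byte 4: 0x24
0x14 XOR 0x24 = 0x30

Answer: 0x30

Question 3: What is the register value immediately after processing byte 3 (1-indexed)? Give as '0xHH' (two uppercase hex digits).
After byte 1 (0x56): reg=0x09
After byte 2 (0x88): reg=0x8E
After byte 3 (0x50): reg=0x14

Answer: 0x14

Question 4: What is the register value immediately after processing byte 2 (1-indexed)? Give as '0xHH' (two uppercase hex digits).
After byte 1 (0x56): reg=0x09
After byte 2 (0x88): reg=0x8E

Answer: 0x8E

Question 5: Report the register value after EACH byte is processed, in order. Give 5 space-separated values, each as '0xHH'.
0x09 0x8E 0x14 0x90 0x7A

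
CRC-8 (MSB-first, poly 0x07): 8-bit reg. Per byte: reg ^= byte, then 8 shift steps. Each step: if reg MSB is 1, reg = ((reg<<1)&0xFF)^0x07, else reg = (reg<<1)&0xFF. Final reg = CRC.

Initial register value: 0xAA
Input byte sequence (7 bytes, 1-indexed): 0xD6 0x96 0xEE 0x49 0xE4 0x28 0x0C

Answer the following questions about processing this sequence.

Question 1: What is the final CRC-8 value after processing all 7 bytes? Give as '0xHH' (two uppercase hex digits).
After byte 1 (0xD6): reg=0x73
After byte 2 (0x96): reg=0xB5
After byte 3 (0xEE): reg=0x86
After byte 4 (0x49): reg=0x63
After byte 5 (0xE4): reg=0x9C
After byte 6 (0x28): reg=0x05
After byte 7 (0x0C): reg=0x3F

Answer: 0x3F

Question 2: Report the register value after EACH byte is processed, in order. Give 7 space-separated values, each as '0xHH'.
0x73 0xB5 0x86 0x63 0x9C 0x05 0x3F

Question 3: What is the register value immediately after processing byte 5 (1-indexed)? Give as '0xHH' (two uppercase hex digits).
Answer: 0x9C

Derivation:
After byte 1 (0xD6): reg=0x73
After byte 2 (0x96): reg=0xB5
After byte 3 (0xEE): reg=0x86
After byte 4 (0x49): reg=0x63
After byte 5 (0xE4): reg=0x9C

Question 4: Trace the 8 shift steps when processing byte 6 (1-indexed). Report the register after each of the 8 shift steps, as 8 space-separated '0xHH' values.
Answer: 0x6F 0xDE 0xBB 0x71 0xE2 0xC3 0x81 0x05

Derivation:
After byte 1 (0xD6): reg=0x73
After byte 2 (0x96): reg=0xB5
After byte 3 (0xEE): reg=0x86
After byte 4 (0x49): reg=0x63
After byte 5 (0xE4): reg=0x9C
Register before byte 6: 0x9C
After XOR with byte 0x28: 0xB4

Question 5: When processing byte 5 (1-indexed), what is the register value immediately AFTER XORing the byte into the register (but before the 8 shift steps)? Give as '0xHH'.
Register before byte 5: 0x63
Byte 5: 0xE4
0x63 XOR 0xE4 = 0x87

Answer: 0x87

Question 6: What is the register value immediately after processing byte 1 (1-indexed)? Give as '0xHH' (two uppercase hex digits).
After byte 1 (0xD6): reg=0x73

Answer: 0x73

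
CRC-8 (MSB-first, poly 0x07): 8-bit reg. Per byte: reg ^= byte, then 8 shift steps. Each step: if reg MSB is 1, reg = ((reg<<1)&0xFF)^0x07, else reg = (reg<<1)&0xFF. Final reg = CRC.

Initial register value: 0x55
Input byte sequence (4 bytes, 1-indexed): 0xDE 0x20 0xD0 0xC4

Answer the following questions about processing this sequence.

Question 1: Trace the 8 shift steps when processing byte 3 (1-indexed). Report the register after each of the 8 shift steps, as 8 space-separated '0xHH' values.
After byte 1 (0xDE): reg=0xB8
After byte 2 (0x20): reg=0xC1
Register before byte 3: 0xC1
After XOR with byte 0xD0: 0x11

Answer: 0x22 0x44 0x88 0x17 0x2E 0x5C 0xB8 0x77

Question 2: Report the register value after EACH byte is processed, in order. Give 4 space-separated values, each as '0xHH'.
0xB8 0xC1 0x77 0x10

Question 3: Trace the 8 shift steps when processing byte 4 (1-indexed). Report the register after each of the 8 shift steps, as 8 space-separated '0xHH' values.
Answer: 0x61 0xC2 0x83 0x01 0x02 0x04 0x08 0x10

Derivation:
After byte 1 (0xDE): reg=0xB8
After byte 2 (0x20): reg=0xC1
After byte 3 (0xD0): reg=0x77
Register before byte 4: 0x77
After XOR with byte 0xC4: 0xB3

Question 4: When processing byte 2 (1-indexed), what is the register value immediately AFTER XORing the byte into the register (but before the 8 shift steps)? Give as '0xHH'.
Answer: 0x98

Derivation:
Register before byte 2: 0xB8
Byte 2: 0x20
0xB8 XOR 0x20 = 0x98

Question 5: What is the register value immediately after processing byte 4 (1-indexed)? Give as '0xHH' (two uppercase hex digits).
After byte 1 (0xDE): reg=0xB8
After byte 2 (0x20): reg=0xC1
After byte 3 (0xD0): reg=0x77
After byte 4 (0xC4): reg=0x10

Answer: 0x10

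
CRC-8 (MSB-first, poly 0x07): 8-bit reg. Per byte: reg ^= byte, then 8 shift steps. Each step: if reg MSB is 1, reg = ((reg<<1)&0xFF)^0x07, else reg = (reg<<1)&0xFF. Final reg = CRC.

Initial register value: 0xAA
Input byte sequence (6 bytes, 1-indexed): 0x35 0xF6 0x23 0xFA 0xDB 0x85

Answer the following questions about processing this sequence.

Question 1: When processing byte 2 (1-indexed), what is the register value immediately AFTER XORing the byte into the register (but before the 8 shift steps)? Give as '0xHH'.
Register before byte 2: 0xD4
Byte 2: 0xF6
0xD4 XOR 0xF6 = 0x22

Answer: 0x22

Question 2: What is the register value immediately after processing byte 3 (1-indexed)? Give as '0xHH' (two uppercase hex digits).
Answer: 0x6D

Derivation:
After byte 1 (0x35): reg=0xD4
After byte 2 (0xF6): reg=0xEE
After byte 3 (0x23): reg=0x6D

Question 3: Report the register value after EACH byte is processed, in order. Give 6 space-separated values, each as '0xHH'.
0xD4 0xEE 0x6D 0xEC 0x85 0x00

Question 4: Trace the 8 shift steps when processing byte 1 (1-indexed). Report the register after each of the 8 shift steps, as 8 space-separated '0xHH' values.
Register before byte 1: 0xAA
After XOR with byte 0x35: 0x9F

Answer: 0x39 0x72 0xE4 0xCF 0x99 0x35 0x6A 0xD4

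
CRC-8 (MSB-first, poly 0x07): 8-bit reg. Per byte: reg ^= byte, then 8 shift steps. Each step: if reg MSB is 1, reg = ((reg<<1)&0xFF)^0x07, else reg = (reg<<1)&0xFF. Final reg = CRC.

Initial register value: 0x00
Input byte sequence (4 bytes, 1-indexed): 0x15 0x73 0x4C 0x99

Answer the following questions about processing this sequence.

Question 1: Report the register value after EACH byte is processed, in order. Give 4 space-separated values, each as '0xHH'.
0x6B 0x48 0x1C 0x92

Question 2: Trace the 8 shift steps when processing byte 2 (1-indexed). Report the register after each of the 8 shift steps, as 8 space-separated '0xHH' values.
Answer: 0x30 0x60 0xC0 0x87 0x09 0x12 0x24 0x48

Derivation:
After byte 1 (0x15): reg=0x6B
Register before byte 2: 0x6B
After XOR with byte 0x73: 0x18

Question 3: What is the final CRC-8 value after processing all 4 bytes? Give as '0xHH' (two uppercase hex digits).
After byte 1 (0x15): reg=0x6B
After byte 2 (0x73): reg=0x48
After byte 3 (0x4C): reg=0x1C
After byte 4 (0x99): reg=0x92

Answer: 0x92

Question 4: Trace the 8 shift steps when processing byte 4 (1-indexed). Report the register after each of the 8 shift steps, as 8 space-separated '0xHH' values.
Answer: 0x0D 0x1A 0x34 0x68 0xD0 0xA7 0x49 0x92

Derivation:
After byte 1 (0x15): reg=0x6B
After byte 2 (0x73): reg=0x48
After byte 3 (0x4C): reg=0x1C
Register before byte 4: 0x1C
After XOR with byte 0x99: 0x85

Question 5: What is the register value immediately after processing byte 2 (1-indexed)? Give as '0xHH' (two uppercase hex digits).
After byte 1 (0x15): reg=0x6B
After byte 2 (0x73): reg=0x48

Answer: 0x48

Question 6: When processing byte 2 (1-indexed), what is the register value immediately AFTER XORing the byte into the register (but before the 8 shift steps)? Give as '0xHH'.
Answer: 0x18

Derivation:
Register before byte 2: 0x6B
Byte 2: 0x73
0x6B XOR 0x73 = 0x18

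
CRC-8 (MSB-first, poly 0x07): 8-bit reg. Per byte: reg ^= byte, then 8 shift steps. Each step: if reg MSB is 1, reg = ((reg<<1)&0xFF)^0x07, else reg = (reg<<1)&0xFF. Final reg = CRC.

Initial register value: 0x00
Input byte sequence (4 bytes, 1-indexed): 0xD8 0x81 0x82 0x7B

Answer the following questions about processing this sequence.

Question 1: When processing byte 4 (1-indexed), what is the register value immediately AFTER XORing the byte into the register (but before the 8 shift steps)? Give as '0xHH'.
Register before byte 4: 0x5A
Byte 4: 0x7B
0x5A XOR 0x7B = 0x21

Answer: 0x21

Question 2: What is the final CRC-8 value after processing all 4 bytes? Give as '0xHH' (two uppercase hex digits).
Answer: 0xE7

Derivation:
After byte 1 (0xD8): reg=0x06
After byte 2 (0x81): reg=0x9C
After byte 3 (0x82): reg=0x5A
After byte 4 (0x7B): reg=0xE7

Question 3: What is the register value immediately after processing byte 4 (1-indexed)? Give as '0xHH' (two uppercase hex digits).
Answer: 0xE7

Derivation:
After byte 1 (0xD8): reg=0x06
After byte 2 (0x81): reg=0x9C
After byte 3 (0x82): reg=0x5A
After byte 4 (0x7B): reg=0xE7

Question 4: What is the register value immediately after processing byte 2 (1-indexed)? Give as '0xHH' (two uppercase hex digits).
Answer: 0x9C

Derivation:
After byte 1 (0xD8): reg=0x06
After byte 2 (0x81): reg=0x9C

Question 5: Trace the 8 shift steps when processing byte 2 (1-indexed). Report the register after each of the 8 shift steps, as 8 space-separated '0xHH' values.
After byte 1 (0xD8): reg=0x06
Register before byte 2: 0x06
After XOR with byte 0x81: 0x87

Answer: 0x09 0x12 0x24 0x48 0x90 0x27 0x4E 0x9C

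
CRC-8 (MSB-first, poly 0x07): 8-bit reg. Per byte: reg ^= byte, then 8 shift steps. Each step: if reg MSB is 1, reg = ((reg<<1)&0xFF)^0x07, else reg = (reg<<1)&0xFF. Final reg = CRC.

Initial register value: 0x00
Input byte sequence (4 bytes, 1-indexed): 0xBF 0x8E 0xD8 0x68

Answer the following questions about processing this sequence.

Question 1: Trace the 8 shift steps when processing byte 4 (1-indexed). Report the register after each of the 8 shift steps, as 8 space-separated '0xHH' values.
Answer: 0x41 0x82 0x03 0x06 0x0C 0x18 0x30 0x60

Derivation:
After byte 1 (0xBF): reg=0x34
After byte 2 (0x8E): reg=0x2F
After byte 3 (0xD8): reg=0xCB
Register before byte 4: 0xCB
After XOR with byte 0x68: 0xA3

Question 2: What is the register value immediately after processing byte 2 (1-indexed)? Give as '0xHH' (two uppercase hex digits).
Answer: 0x2F

Derivation:
After byte 1 (0xBF): reg=0x34
After byte 2 (0x8E): reg=0x2F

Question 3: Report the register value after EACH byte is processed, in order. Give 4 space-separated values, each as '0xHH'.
0x34 0x2F 0xCB 0x60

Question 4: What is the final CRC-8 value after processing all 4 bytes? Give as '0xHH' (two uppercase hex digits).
After byte 1 (0xBF): reg=0x34
After byte 2 (0x8E): reg=0x2F
After byte 3 (0xD8): reg=0xCB
After byte 4 (0x68): reg=0x60

Answer: 0x60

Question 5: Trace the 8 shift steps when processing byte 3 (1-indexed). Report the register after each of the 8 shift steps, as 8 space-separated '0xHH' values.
After byte 1 (0xBF): reg=0x34
After byte 2 (0x8E): reg=0x2F
Register before byte 3: 0x2F
After XOR with byte 0xD8: 0xF7

Answer: 0xE9 0xD5 0xAD 0x5D 0xBA 0x73 0xE6 0xCB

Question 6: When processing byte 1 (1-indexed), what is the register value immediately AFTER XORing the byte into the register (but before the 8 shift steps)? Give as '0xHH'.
Register before byte 1: 0x00
Byte 1: 0xBF
0x00 XOR 0xBF = 0xBF

Answer: 0xBF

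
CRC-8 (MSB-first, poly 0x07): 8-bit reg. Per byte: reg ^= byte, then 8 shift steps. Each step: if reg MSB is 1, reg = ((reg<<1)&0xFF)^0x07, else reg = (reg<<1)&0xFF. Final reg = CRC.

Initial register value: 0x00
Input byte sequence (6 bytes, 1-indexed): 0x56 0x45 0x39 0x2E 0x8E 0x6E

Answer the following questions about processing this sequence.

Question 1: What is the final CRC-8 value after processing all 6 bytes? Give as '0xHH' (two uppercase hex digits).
After byte 1 (0x56): reg=0xA5
After byte 2 (0x45): reg=0xAE
After byte 3 (0x39): reg=0xEC
After byte 4 (0x2E): reg=0x40
After byte 5 (0x8E): reg=0x64
After byte 6 (0x6E): reg=0x36

Answer: 0x36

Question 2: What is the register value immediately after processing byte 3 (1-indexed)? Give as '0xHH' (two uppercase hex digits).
Answer: 0xEC

Derivation:
After byte 1 (0x56): reg=0xA5
After byte 2 (0x45): reg=0xAE
After byte 3 (0x39): reg=0xEC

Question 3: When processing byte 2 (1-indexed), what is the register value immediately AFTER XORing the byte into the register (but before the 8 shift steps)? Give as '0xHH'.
Register before byte 2: 0xA5
Byte 2: 0x45
0xA5 XOR 0x45 = 0xE0

Answer: 0xE0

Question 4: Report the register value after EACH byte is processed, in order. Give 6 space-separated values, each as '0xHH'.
0xA5 0xAE 0xEC 0x40 0x64 0x36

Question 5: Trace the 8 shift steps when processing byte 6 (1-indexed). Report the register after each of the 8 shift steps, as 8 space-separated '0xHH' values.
After byte 1 (0x56): reg=0xA5
After byte 2 (0x45): reg=0xAE
After byte 3 (0x39): reg=0xEC
After byte 4 (0x2E): reg=0x40
After byte 5 (0x8E): reg=0x64
Register before byte 6: 0x64
After XOR with byte 0x6E: 0x0A

Answer: 0x14 0x28 0x50 0xA0 0x47 0x8E 0x1B 0x36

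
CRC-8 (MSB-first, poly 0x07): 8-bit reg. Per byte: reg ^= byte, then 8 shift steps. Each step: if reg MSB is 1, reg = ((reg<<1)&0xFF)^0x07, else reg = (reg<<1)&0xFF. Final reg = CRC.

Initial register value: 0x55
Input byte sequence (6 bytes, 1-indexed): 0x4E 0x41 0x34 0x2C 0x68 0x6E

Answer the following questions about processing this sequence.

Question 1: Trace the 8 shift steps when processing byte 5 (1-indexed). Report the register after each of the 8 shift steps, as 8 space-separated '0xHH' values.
After byte 1 (0x4E): reg=0x41
After byte 2 (0x41): reg=0x00
After byte 3 (0x34): reg=0x8C
After byte 4 (0x2C): reg=0x69
Register before byte 5: 0x69
After XOR with byte 0x68: 0x01

Answer: 0x02 0x04 0x08 0x10 0x20 0x40 0x80 0x07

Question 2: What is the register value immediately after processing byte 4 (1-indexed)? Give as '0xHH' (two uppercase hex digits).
After byte 1 (0x4E): reg=0x41
After byte 2 (0x41): reg=0x00
After byte 3 (0x34): reg=0x8C
After byte 4 (0x2C): reg=0x69

Answer: 0x69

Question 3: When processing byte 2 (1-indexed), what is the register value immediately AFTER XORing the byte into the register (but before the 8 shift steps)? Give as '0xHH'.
Register before byte 2: 0x41
Byte 2: 0x41
0x41 XOR 0x41 = 0x00

Answer: 0x00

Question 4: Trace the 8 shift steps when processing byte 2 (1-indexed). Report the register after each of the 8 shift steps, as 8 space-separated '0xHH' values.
Answer: 0x00 0x00 0x00 0x00 0x00 0x00 0x00 0x00

Derivation:
After byte 1 (0x4E): reg=0x41
Register before byte 2: 0x41
After XOR with byte 0x41: 0x00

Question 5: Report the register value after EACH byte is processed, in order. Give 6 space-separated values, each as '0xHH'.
0x41 0x00 0x8C 0x69 0x07 0x18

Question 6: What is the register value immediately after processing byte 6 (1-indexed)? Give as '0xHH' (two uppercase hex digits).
After byte 1 (0x4E): reg=0x41
After byte 2 (0x41): reg=0x00
After byte 3 (0x34): reg=0x8C
After byte 4 (0x2C): reg=0x69
After byte 5 (0x68): reg=0x07
After byte 6 (0x6E): reg=0x18

Answer: 0x18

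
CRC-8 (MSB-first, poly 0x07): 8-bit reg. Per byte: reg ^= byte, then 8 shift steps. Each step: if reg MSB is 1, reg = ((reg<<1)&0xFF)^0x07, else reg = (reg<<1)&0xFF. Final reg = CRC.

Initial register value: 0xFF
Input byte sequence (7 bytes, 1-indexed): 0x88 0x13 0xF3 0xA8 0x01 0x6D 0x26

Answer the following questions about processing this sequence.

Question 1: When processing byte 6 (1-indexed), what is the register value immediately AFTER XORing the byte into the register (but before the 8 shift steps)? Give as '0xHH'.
Register before byte 6: 0x8C
Byte 6: 0x6D
0x8C XOR 0x6D = 0xE1

Answer: 0xE1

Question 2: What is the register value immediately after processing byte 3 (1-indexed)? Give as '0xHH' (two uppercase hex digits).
Answer: 0xCE

Derivation:
After byte 1 (0x88): reg=0x42
After byte 2 (0x13): reg=0xB0
After byte 3 (0xF3): reg=0xCE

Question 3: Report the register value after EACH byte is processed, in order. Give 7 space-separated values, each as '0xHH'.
0x42 0xB0 0xCE 0x35 0x8C 0xA9 0xA4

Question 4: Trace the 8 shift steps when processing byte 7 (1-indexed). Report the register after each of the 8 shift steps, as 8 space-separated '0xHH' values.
After byte 1 (0x88): reg=0x42
After byte 2 (0x13): reg=0xB0
After byte 3 (0xF3): reg=0xCE
After byte 4 (0xA8): reg=0x35
After byte 5 (0x01): reg=0x8C
After byte 6 (0x6D): reg=0xA9
Register before byte 7: 0xA9
After XOR with byte 0x26: 0x8F

Answer: 0x19 0x32 0x64 0xC8 0x97 0x29 0x52 0xA4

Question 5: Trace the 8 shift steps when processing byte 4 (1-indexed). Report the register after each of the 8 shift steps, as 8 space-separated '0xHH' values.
Answer: 0xCC 0x9F 0x39 0x72 0xE4 0xCF 0x99 0x35

Derivation:
After byte 1 (0x88): reg=0x42
After byte 2 (0x13): reg=0xB0
After byte 3 (0xF3): reg=0xCE
Register before byte 4: 0xCE
After XOR with byte 0xA8: 0x66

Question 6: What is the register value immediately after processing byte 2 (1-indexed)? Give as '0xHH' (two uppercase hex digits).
Answer: 0xB0

Derivation:
After byte 1 (0x88): reg=0x42
After byte 2 (0x13): reg=0xB0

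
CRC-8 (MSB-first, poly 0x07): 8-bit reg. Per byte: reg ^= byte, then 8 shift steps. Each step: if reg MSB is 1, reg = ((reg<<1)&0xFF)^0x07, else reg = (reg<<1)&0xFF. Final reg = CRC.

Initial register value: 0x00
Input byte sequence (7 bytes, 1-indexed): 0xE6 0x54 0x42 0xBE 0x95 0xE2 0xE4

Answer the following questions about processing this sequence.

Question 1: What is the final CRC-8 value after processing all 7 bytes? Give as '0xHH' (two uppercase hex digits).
Answer: 0x0C

Derivation:
After byte 1 (0xE6): reg=0xBC
After byte 2 (0x54): reg=0x96
After byte 3 (0x42): reg=0x22
After byte 4 (0xBE): reg=0xDD
After byte 5 (0x95): reg=0xFF
After byte 6 (0xE2): reg=0x53
After byte 7 (0xE4): reg=0x0C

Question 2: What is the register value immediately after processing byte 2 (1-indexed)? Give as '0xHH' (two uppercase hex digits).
Answer: 0x96

Derivation:
After byte 1 (0xE6): reg=0xBC
After byte 2 (0x54): reg=0x96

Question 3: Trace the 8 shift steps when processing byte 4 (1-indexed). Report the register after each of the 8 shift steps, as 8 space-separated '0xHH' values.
After byte 1 (0xE6): reg=0xBC
After byte 2 (0x54): reg=0x96
After byte 3 (0x42): reg=0x22
Register before byte 4: 0x22
After XOR with byte 0xBE: 0x9C

Answer: 0x3F 0x7E 0xFC 0xFF 0xF9 0xF5 0xED 0xDD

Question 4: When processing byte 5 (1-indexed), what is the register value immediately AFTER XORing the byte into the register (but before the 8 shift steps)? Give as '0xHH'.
Register before byte 5: 0xDD
Byte 5: 0x95
0xDD XOR 0x95 = 0x48

Answer: 0x48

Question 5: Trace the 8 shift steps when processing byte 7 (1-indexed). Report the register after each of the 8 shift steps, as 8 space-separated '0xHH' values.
Answer: 0x69 0xD2 0xA3 0x41 0x82 0x03 0x06 0x0C

Derivation:
After byte 1 (0xE6): reg=0xBC
After byte 2 (0x54): reg=0x96
After byte 3 (0x42): reg=0x22
After byte 4 (0xBE): reg=0xDD
After byte 5 (0x95): reg=0xFF
After byte 6 (0xE2): reg=0x53
Register before byte 7: 0x53
After XOR with byte 0xE4: 0xB7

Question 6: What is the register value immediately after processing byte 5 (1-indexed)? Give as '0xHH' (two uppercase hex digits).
After byte 1 (0xE6): reg=0xBC
After byte 2 (0x54): reg=0x96
After byte 3 (0x42): reg=0x22
After byte 4 (0xBE): reg=0xDD
After byte 5 (0x95): reg=0xFF

Answer: 0xFF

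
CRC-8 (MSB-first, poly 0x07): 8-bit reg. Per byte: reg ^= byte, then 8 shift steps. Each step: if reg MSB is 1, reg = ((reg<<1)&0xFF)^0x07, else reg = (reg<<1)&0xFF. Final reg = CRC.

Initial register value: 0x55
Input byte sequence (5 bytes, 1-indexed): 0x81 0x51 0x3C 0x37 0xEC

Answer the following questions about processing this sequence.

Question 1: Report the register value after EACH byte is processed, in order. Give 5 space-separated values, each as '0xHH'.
0x22 0x5E 0x29 0x5A 0x0B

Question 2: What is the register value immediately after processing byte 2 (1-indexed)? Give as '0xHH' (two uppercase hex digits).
After byte 1 (0x81): reg=0x22
After byte 2 (0x51): reg=0x5E

Answer: 0x5E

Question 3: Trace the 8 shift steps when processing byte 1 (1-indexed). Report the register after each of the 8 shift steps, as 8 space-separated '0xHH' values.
Register before byte 1: 0x55
After XOR with byte 0x81: 0xD4

Answer: 0xAF 0x59 0xB2 0x63 0xC6 0x8B 0x11 0x22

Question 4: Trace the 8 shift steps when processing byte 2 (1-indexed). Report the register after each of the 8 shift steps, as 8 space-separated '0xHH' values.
Answer: 0xE6 0xCB 0x91 0x25 0x4A 0x94 0x2F 0x5E

Derivation:
After byte 1 (0x81): reg=0x22
Register before byte 2: 0x22
After XOR with byte 0x51: 0x73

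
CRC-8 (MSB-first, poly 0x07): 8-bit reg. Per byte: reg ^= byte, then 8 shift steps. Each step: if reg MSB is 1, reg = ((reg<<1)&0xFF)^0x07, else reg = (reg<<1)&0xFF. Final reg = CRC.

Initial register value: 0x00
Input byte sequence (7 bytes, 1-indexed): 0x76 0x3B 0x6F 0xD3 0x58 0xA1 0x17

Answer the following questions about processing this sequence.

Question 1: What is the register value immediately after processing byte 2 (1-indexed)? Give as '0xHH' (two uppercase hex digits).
Answer: 0x7D

Derivation:
After byte 1 (0x76): reg=0x45
After byte 2 (0x3B): reg=0x7D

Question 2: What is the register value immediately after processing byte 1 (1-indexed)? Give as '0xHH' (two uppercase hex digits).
Answer: 0x45

Derivation:
After byte 1 (0x76): reg=0x45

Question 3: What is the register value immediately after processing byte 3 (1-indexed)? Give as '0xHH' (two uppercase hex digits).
Answer: 0x7E

Derivation:
After byte 1 (0x76): reg=0x45
After byte 2 (0x3B): reg=0x7D
After byte 3 (0x6F): reg=0x7E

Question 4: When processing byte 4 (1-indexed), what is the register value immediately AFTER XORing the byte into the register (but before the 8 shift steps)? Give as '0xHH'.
Register before byte 4: 0x7E
Byte 4: 0xD3
0x7E XOR 0xD3 = 0xAD

Answer: 0xAD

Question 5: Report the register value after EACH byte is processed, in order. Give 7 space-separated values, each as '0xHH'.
0x45 0x7D 0x7E 0x4A 0x7E 0x13 0x1C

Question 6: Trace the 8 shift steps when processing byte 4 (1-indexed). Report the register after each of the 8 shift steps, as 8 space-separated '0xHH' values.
After byte 1 (0x76): reg=0x45
After byte 2 (0x3B): reg=0x7D
After byte 3 (0x6F): reg=0x7E
Register before byte 4: 0x7E
After XOR with byte 0xD3: 0xAD

Answer: 0x5D 0xBA 0x73 0xE6 0xCB 0x91 0x25 0x4A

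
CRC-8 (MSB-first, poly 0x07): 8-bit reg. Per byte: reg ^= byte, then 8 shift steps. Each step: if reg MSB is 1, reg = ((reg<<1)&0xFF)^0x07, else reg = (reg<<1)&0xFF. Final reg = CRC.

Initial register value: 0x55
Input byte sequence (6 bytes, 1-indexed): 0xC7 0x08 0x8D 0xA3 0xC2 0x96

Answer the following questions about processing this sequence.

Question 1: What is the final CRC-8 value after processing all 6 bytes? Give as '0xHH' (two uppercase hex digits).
Answer: 0x2F

Derivation:
After byte 1 (0xC7): reg=0xF7
After byte 2 (0x08): reg=0xF3
After byte 3 (0x8D): reg=0x7D
After byte 4 (0xA3): reg=0x14
After byte 5 (0xC2): reg=0x2C
After byte 6 (0x96): reg=0x2F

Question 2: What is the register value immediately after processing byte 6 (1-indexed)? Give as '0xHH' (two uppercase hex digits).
After byte 1 (0xC7): reg=0xF7
After byte 2 (0x08): reg=0xF3
After byte 3 (0x8D): reg=0x7D
After byte 4 (0xA3): reg=0x14
After byte 5 (0xC2): reg=0x2C
After byte 6 (0x96): reg=0x2F

Answer: 0x2F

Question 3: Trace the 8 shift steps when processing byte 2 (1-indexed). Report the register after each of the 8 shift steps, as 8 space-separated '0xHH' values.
After byte 1 (0xC7): reg=0xF7
Register before byte 2: 0xF7
After XOR with byte 0x08: 0xFF

Answer: 0xF9 0xF5 0xED 0xDD 0xBD 0x7D 0xFA 0xF3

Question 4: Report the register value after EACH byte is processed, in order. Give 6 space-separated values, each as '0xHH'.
0xF7 0xF3 0x7D 0x14 0x2C 0x2F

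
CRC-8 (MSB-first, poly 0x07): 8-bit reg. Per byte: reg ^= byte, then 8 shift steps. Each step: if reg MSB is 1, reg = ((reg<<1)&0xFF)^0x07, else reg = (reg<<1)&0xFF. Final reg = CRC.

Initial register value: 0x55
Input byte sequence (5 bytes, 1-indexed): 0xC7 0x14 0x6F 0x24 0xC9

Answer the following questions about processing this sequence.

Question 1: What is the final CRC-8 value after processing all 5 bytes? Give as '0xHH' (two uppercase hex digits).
Answer: 0x57

Derivation:
After byte 1 (0xC7): reg=0xF7
After byte 2 (0x14): reg=0xA7
After byte 3 (0x6F): reg=0x76
After byte 4 (0x24): reg=0xB9
After byte 5 (0xC9): reg=0x57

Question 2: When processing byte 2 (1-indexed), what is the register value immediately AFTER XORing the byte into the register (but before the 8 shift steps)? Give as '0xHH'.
Register before byte 2: 0xF7
Byte 2: 0x14
0xF7 XOR 0x14 = 0xE3

Answer: 0xE3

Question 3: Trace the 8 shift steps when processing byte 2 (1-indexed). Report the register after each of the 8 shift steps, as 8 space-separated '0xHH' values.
Answer: 0xC1 0x85 0x0D 0x1A 0x34 0x68 0xD0 0xA7

Derivation:
After byte 1 (0xC7): reg=0xF7
Register before byte 2: 0xF7
After XOR with byte 0x14: 0xE3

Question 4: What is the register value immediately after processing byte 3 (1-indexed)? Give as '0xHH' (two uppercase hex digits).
Answer: 0x76

Derivation:
After byte 1 (0xC7): reg=0xF7
After byte 2 (0x14): reg=0xA7
After byte 3 (0x6F): reg=0x76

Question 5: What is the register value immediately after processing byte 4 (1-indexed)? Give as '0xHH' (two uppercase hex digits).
After byte 1 (0xC7): reg=0xF7
After byte 2 (0x14): reg=0xA7
After byte 3 (0x6F): reg=0x76
After byte 4 (0x24): reg=0xB9

Answer: 0xB9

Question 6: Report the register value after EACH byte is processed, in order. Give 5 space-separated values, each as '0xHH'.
0xF7 0xA7 0x76 0xB9 0x57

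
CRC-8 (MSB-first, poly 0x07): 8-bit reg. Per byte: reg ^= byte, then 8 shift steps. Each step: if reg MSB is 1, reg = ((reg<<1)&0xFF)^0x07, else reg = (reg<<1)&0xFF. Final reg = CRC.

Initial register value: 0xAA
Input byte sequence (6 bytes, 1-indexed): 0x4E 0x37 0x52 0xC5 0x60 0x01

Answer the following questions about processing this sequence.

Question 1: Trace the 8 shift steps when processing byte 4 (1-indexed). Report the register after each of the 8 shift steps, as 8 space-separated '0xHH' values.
Answer: 0x11 0x22 0x44 0x88 0x17 0x2E 0x5C 0xB8

Derivation:
After byte 1 (0x4E): reg=0xB2
After byte 2 (0x37): reg=0x92
After byte 3 (0x52): reg=0x4E
Register before byte 4: 0x4E
After XOR with byte 0xC5: 0x8B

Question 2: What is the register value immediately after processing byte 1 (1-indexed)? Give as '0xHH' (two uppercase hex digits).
After byte 1 (0x4E): reg=0xB2

Answer: 0xB2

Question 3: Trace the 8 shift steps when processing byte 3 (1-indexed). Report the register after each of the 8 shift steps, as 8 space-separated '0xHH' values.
After byte 1 (0x4E): reg=0xB2
After byte 2 (0x37): reg=0x92
Register before byte 3: 0x92
After XOR with byte 0x52: 0xC0

Answer: 0x87 0x09 0x12 0x24 0x48 0x90 0x27 0x4E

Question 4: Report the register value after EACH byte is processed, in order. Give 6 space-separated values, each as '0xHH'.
0xB2 0x92 0x4E 0xB8 0x06 0x15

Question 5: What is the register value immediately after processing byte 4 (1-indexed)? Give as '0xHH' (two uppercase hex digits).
After byte 1 (0x4E): reg=0xB2
After byte 2 (0x37): reg=0x92
After byte 3 (0x52): reg=0x4E
After byte 4 (0xC5): reg=0xB8

Answer: 0xB8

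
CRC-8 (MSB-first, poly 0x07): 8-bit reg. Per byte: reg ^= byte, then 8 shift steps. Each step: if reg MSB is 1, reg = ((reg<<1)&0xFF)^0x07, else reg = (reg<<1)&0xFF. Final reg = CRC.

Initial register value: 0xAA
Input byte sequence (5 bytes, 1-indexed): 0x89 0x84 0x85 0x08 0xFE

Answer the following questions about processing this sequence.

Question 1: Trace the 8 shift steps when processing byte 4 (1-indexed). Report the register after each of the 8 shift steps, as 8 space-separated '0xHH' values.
After byte 1 (0x89): reg=0xE9
After byte 2 (0x84): reg=0x04
After byte 3 (0x85): reg=0x8E
Register before byte 4: 0x8E
After XOR with byte 0x08: 0x86

Answer: 0x0B 0x16 0x2C 0x58 0xB0 0x67 0xCE 0x9B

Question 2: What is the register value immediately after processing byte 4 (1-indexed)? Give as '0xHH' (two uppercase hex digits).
Answer: 0x9B

Derivation:
After byte 1 (0x89): reg=0xE9
After byte 2 (0x84): reg=0x04
After byte 3 (0x85): reg=0x8E
After byte 4 (0x08): reg=0x9B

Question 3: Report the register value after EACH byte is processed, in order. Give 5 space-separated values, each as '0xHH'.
0xE9 0x04 0x8E 0x9B 0x3C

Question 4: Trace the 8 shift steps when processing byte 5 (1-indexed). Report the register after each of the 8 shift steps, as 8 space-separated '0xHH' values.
After byte 1 (0x89): reg=0xE9
After byte 2 (0x84): reg=0x04
After byte 3 (0x85): reg=0x8E
After byte 4 (0x08): reg=0x9B
Register before byte 5: 0x9B
After XOR with byte 0xFE: 0x65

Answer: 0xCA 0x93 0x21 0x42 0x84 0x0F 0x1E 0x3C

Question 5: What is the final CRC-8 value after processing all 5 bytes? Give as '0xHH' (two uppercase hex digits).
Answer: 0x3C

Derivation:
After byte 1 (0x89): reg=0xE9
After byte 2 (0x84): reg=0x04
After byte 3 (0x85): reg=0x8E
After byte 4 (0x08): reg=0x9B
After byte 5 (0xFE): reg=0x3C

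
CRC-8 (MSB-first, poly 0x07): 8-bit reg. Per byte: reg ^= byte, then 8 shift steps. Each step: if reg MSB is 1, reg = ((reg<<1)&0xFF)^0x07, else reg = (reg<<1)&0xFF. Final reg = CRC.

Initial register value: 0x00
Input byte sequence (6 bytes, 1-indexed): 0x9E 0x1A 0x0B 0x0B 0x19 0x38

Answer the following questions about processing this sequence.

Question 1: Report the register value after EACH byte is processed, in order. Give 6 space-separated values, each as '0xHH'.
0xD3 0x71 0x61 0x11 0x38 0x00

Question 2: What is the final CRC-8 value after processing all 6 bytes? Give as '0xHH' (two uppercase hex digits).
Answer: 0x00

Derivation:
After byte 1 (0x9E): reg=0xD3
After byte 2 (0x1A): reg=0x71
After byte 3 (0x0B): reg=0x61
After byte 4 (0x0B): reg=0x11
After byte 5 (0x19): reg=0x38
After byte 6 (0x38): reg=0x00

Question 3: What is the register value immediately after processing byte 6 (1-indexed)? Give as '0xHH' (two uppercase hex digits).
Answer: 0x00

Derivation:
After byte 1 (0x9E): reg=0xD3
After byte 2 (0x1A): reg=0x71
After byte 3 (0x0B): reg=0x61
After byte 4 (0x0B): reg=0x11
After byte 5 (0x19): reg=0x38
After byte 6 (0x38): reg=0x00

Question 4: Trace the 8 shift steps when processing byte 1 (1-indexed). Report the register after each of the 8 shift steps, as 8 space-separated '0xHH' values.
Answer: 0x3B 0x76 0xEC 0xDF 0xB9 0x75 0xEA 0xD3

Derivation:
Register before byte 1: 0x00
After XOR with byte 0x9E: 0x9E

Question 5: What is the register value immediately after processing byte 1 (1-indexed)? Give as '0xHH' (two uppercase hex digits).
Answer: 0xD3

Derivation:
After byte 1 (0x9E): reg=0xD3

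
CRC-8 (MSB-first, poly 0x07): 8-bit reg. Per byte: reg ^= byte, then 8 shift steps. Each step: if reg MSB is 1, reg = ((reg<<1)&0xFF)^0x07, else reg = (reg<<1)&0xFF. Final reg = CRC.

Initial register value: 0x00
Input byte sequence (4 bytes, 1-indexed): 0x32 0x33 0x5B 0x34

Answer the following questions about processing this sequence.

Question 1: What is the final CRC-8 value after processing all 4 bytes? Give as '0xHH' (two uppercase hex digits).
After byte 1 (0x32): reg=0x9E
After byte 2 (0x33): reg=0x4A
After byte 3 (0x5B): reg=0x77
After byte 4 (0x34): reg=0xCE

Answer: 0xCE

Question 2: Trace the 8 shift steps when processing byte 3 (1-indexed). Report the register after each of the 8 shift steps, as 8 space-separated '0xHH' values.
After byte 1 (0x32): reg=0x9E
After byte 2 (0x33): reg=0x4A
Register before byte 3: 0x4A
After XOR with byte 0x5B: 0x11

Answer: 0x22 0x44 0x88 0x17 0x2E 0x5C 0xB8 0x77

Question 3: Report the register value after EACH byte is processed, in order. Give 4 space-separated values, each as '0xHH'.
0x9E 0x4A 0x77 0xCE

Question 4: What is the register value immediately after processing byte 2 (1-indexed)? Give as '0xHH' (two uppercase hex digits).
Answer: 0x4A

Derivation:
After byte 1 (0x32): reg=0x9E
After byte 2 (0x33): reg=0x4A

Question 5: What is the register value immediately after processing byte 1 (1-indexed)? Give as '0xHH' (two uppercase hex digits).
After byte 1 (0x32): reg=0x9E

Answer: 0x9E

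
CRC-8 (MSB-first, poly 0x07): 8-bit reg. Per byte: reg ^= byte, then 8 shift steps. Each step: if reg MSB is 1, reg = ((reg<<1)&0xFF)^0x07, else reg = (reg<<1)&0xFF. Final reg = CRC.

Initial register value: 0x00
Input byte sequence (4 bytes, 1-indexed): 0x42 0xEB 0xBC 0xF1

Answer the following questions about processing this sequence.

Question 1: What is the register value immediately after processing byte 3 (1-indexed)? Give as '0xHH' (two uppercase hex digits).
After byte 1 (0x42): reg=0xC9
After byte 2 (0xEB): reg=0xEE
After byte 3 (0xBC): reg=0xB9

Answer: 0xB9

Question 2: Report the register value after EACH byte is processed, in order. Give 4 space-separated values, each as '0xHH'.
0xC9 0xEE 0xB9 0xFF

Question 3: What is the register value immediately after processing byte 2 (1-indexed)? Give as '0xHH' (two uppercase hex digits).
Answer: 0xEE

Derivation:
After byte 1 (0x42): reg=0xC9
After byte 2 (0xEB): reg=0xEE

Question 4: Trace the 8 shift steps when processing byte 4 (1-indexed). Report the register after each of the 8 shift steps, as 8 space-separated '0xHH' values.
Answer: 0x90 0x27 0x4E 0x9C 0x3F 0x7E 0xFC 0xFF

Derivation:
After byte 1 (0x42): reg=0xC9
After byte 2 (0xEB): reg=0xEE
After byte 3 (0xBC): reg=0xB9
Register before byte 4: 0xB9
After XOR with byte 0xF1: 0x48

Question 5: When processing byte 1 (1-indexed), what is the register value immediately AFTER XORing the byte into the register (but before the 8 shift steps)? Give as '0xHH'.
Answer: 0x42

Derivation:
Register before byte 1: 0x00
Byte 1: 0x42
0x00 XOR 0x42 = 0x42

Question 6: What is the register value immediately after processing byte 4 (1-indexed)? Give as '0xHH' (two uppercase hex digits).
Answer: 0xFF

Derivation:
After byte 1 (0x42): reg=0xC9
After byte 2 (0xEB): reg=0xEE
After byte 3 (0xBC): reg=0xB9
After byte 4 (0xF1): reg=0xFF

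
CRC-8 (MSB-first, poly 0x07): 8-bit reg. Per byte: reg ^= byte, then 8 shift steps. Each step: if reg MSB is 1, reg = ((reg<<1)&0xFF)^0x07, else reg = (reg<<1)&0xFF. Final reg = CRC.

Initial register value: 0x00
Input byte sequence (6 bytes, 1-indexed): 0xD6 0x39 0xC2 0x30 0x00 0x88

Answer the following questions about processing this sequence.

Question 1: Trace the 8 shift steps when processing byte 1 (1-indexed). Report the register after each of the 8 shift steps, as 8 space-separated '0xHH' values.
Register before byte 1: 0x00
After XOR with byte 0xD6: 0xD6

Answer: 0xAB 0x51 0xA2 0x43 0x86 0x0B 0x16 0x2C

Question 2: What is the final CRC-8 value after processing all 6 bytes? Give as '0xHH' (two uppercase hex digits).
Answer: 0x09

Derivation:
After byte 1 (0xD6): reg=0x2C
After byte 2 (0x39): reg=0x6B
After byte 3 (0xC2): reg=0x56
After byte 4 (0x30): reg=0x35
After byte 5 (0x00): reg=0x8B
After byte 6 (0x88): reg=0x09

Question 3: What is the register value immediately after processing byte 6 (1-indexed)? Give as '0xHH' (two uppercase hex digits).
Answer: 0x09

Derivation:
After byte 1 (0xD6): reg=0x2C
After byte 2 (0x39): reg=0x6B
After byte 3 (0xC2): reg=0x56
After byte 4 (0x30): reg=0x35
After byte 5 (0x00): reg=0x8B
After byte 6 (0x88): reg=0x09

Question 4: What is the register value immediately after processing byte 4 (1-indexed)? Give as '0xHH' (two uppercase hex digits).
Answer: 0x35

Derivation:
After byte 1 (0xD6): reg=0x2C
After byte 2 (0x39): reg=0x6B
After byte 3 (0xC2): reg=0x56
After byte 4 (0x30): reg=0x35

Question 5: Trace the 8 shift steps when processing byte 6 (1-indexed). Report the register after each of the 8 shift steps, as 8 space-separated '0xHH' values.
Answer: 0x06 0x0C 0x18 0x30 0x60 0xC0 0x87 0x09

Derivation:
After byte 1 (0xD6): reg=0x2C
After byte 2 (0x39): reg=0x6B
After byte 3 (0xC2): reg=0x56
After byte 4 (0x30): reg=0x35
After byte 5 (0x00): reg=0x8B
Register before byte 6: 0x8B
After XOR with byte 0x88: 0x03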